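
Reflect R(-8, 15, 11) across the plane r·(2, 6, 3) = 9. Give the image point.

(-16, -9, -1)

n = (2, 6, 3), |n|² = 49, n·R − 9 = 98, so t = 98/49 = 2.
Foot F = R − 2·n = (-12, 3, 5); the reflection is 2F − R = (-16, -9, -1).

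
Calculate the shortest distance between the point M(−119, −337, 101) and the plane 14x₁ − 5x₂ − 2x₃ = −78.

7

n = (14, −5, −2); n·P − (-78) = -105; |n| = 15; distance = 105/15 = 7.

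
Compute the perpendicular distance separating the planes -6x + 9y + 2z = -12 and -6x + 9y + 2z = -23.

1

With common normal n = (-6, 9, 2) (|n| = 11), the distance is |(-12) − (-23)|/|n| = 11/11 = 1.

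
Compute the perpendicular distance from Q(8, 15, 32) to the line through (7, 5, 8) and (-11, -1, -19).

A direction vector is d = (-18, -6, -27).
AP = (1, 10, 24), and AP × d = (-126, -405, 174).
|AP × d|² = 210177 and |d|² = 1089, so the distance is √(210177/1089) = √193.

√193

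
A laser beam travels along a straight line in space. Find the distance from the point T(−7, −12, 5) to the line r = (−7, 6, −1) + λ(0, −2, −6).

6√10

Direction vector d = (0, −2, −6).
AP = (0, −18, 6); AP·d = 0, |AP|² = 360, |d|² = 40.
distance² = |AP|² − (AP·d)²/|d|² = 360 − 0/40 = 360, so the distance is 6√10.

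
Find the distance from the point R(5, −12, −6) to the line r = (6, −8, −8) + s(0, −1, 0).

√5

Direction vector d = (0, −1, 0).
AP = (−1, −4, 2); AP·d = 4, |AP|² = 21, |d|² = 1.
distance² = |AP|² − (AP·d)²/|d|² = 21 − 16/1 = 5, so the distance is √5.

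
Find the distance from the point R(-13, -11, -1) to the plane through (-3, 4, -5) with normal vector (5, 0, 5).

The plane has equation n·(r − (-3, 4, -5)) = 0, i.e. n·r = -40.
n = (5, 0, 5); n·P − (-40) = -30; |n| = 5√2; distance = 30/(5√2) = 3√2.

3√2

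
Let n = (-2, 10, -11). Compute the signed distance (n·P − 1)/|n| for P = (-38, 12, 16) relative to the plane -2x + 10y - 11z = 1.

n·P − 1 = 19.
|n| = 15, so the signed distance is 19/15.

19/15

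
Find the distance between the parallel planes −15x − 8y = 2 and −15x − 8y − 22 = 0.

Both planes have normal n = (−15, −8, 0), |n| = 17. Any point on the first plane is at distance |22 − 2|/|n| = 20/17 from the second.

20/17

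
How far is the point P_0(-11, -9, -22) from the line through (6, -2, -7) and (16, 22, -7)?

√394

A direction vector is d = (10, 24, 0).
AP = (-17, -7, -15); AP·d = -338, |AP|² = 563, |d|² = 676.
distance² = |AP|² − (AP·d)²/|d|² = 563 − 114244/676 = 394, so the distance is √394.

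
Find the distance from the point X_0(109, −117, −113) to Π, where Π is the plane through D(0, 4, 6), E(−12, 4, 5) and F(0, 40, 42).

DE = (−12, 0, −1) and DF = (0, 36, 36), so a normal is n = DE × DF = (36, 432, −432).
n = (36, 432, −432); n·P − (-864) = 3060; |n| = 612; distance = 3060/612 = 5.

5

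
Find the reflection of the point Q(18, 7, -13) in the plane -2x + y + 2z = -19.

(2, 15, 3)

With n = (-2, 1, 2), the signed offset is (n·Q − (-19))/|n|² = -36/9 = -4.
Q' = Q − 2t·n = (18, 7, -13) − (-8)·(-2, 1, 2) = (2, 15, 3).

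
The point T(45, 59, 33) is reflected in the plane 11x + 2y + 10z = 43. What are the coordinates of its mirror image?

n = (11, 2, 10), |n|² = 225, n·T − 43 = 900, so t = 900/225 = 4.
Foot F = T − 4·n = (1, 51, −7); the reflection is 2F − T = (−43, 43, −47).

(-43, 43, -47)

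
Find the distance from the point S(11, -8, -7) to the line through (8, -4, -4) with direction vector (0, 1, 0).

3√2

Direction vector d = (0, 1, 0).
AP = (3, -4, -3); AP·d = -4, |AP|² = 34, |d|² = 1.
distance² = |AP|² − (AP·d)²/|d|² = 34 − 16/1 = 18, so the distance is 3√2.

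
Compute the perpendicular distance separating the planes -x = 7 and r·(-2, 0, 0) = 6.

4

Divide the second equation by 2 to match normals: -x = 3.
Both planes have normal n = (-1, 0, 0), |n| = 1. Any point on the first plane is at distance |3 − 7|/|n| = 4/1 = 4 from the second.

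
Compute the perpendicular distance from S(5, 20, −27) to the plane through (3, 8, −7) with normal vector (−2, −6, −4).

The plane has equation n·(r − (3, 8, −7)) = 0, i.e. n·r = -26.
d = |(-2)·5 + (-6)·20 + (-4)·(-27) − (-26)| / √(4 + 36 + 16) = |4| / (2√14) = 2/√14.

2/√14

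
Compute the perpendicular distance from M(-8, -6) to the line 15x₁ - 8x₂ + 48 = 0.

The normal to the line is n = (15, -8) with |n| = 17.
|n·M − (-48)| = |-72 − (-48)| = 24, so the distance is 24/17.

24/17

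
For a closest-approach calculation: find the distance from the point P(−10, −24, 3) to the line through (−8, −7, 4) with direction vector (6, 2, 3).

7√5

Direction vector d = (6, 2, 3).
AP = (−2, −17, −1); AP·d = -49, |AP|² = 294, |d|² = 49.
distance² = |AP|² − (AP·d)²/|d|² = 294 − 2401/49 = 245, so the distance is 7√5.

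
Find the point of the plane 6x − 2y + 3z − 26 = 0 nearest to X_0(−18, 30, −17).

(12, 20, -2)

n = (6, −2, 3), |n|² = 49, and n·X_0 − 26 = -245.
t = -245/49 = -5, so the foot is X_0 − t·n = (−18, 30, −17) − (-5)·(6, −2, 3) = (12, 20, −2).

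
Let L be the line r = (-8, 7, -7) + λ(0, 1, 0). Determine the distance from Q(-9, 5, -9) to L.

√5

Direction vector d = (0, 1, 0).
AP = (-1, -2, -2), and AP × d = (2, 0, -1).
|AP × d|² = 5 and |d|² = 1, so the distance is √5.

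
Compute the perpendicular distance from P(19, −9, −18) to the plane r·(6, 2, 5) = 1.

n = (6, 2, 5); n·P − 1 = 5; |n| = √65; distance = 5/√65.

√65/13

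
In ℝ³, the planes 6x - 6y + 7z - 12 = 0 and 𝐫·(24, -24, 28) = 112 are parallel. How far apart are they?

16/11

Divide the second equation by 4 to match normals: 6x - 6y + 7z = 28.
With common normal n = (6, -6, 7) (|n| = 11), the distance is |12 − 28|/|n| = 16/11.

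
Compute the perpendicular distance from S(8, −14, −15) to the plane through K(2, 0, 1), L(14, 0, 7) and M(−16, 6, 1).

KL = (12, 0, 6) and KM = (−18, 6, 0), so a normal is n = KL × KM = (−36, −108, 72).
Then n·(8, −14, −15) − 0 = 144.
|n| = √(1296 + 11664 + 5184) = 36√14, so the distance is |144|/(36√14) = 2√14/7.

4/√14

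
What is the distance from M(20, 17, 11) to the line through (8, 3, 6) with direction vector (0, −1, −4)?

Direction vector d = (0, −1, −4).
AP = (12, 14, 5); AP·d = -34, |AP|² = 365, |d|² = 17.
distance² = |AP|² − (AP·d)²/|d|² = 365 − 1156/17 = 297, so the distance is 3√33.

3√33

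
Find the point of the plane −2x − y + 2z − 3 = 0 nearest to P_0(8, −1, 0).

The perpendicular from P_0 has direction n = (−2, −1, 2): r = (8, −1, 0) + λ(−2, −1, 2).
Substitute into the plane: n·(P_0 + λn) = 3 gives -15 + 9λ = 3, so λ = 2.
Foot = (8, −1, 0) + 2·(−2, −1, 2) = (4, −3, 4).

(4, -3, 4)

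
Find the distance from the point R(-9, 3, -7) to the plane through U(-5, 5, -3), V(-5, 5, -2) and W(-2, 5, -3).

UV = (0, 0, 1) and UW = (3, 0, 0), so a normal is n = UV × UW = (0, 3, 0).
n = (0, 3, 0); n·P − 15 = -6; |n| = 3; distance = 6/3 = 2.

2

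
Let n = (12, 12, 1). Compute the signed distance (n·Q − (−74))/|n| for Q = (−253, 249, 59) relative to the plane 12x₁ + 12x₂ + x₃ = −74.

n·Q − (-74) = 85.
|n| = 17, so the signed distance is 85/17 = 5.

5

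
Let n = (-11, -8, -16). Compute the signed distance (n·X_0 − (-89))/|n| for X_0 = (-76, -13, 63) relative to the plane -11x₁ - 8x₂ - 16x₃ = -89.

1

n·X_0 − (-89) = 21.
|n| = 21, so the signed distance is 21/21 = 1.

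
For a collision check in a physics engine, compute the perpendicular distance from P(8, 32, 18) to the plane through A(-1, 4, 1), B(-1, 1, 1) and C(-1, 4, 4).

AB = (0, -3, 0) and AC = (0, 0, 3), so a normal is n = AB × AC = (-9, 0, 0).
Then n·(8, 32, 18) - 9 = -81.
|n| = √(81 + 0 + 0) = 9, so the distance is |-81|/9 = 9.

9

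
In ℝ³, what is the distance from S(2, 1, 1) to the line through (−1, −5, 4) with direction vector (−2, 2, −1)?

Direction vector d = (−2, 2, −1).
AP = (3, 6, −3); AP·d = 9, |AP|² = 54, |d|² = 9.
distance² = |AP|² − (AP·d)²/|d|² = 54 − 81/9 = 45, so the distance is 3√5.

3√5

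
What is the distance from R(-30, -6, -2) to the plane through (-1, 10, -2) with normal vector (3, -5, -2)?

The plane has equation n·(r − (-1, 10, -2)) = 0, i.e. n·r = -49.
Then n·(-30, -6, -2) - (-49) = -7.
|n| = √(9 + 25 + 4) = √38, so the distance is |-7|/√38 = 7/√38.

7/√38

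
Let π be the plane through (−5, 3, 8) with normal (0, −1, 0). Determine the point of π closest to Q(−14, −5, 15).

The perpendicular from Q has direction n = (0, −1, 0): r = (−14, −5, 15) + λ(0, −1, 0).
Substitute into the plane: n·(Q + λn) = -3 gives 5 + 1λ = -3, so λ = -8.
Foot = (−14, −5, 15) + (-8)·(0, −1, 0) = (−14, 3, 15).

(-14, 3, 15)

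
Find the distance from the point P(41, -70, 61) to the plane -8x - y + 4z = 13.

3

n = (-8, -1, 4); n·P − 13 = -27; |n| = 9; distance = 27/9 = 3.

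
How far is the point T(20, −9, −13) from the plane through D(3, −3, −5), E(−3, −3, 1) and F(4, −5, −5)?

4

DE = (−6, 0, 6) and DF = (1, −2, 0), so a normal is n = DE × DF = (12, 6, 12).
d = |12·20 + 6·(-9) + 12·(-13) − (-42)| / √(144 + 36 + 144) = |72| / 18 = 4.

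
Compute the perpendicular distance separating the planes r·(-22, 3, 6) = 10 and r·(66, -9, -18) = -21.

Divide the second equation by -3 to match normals: -22x + 3y + 6z = 7.
Both planes have normal n = (-22, 3, 6), |n| = 23. Any point on the first plane is at distance |7 − 10|/|n| = 3/23 from the second.

3/23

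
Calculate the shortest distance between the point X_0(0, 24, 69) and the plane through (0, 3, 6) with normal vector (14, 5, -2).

The plane has equation n·(r − (0, 3, 6)) = 0, i.e. n·r = 3.
Then n·(0, 24, 69) - 3 = -21.
|n| = √(196 + 25 + 4) = 15, so the distance is |-21|/15 = 7/5.

7/5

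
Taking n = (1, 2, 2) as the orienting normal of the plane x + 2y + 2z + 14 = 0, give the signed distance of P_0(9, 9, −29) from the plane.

n·P_0 − (-14) = -17.
|n| = 3, so the signed distance is -17/3.

-17/3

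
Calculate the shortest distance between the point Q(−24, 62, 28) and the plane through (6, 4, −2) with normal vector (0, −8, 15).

The plane has equation n·(r − (6, 4, −2)) = 0, i.e. n·r = -62.
Then n·(−24, 62, 28) − (−62) = −14.
|n| = √(0 + 64 + 225) = 17, so the distance is |-14|/17 = 14/17.

14/17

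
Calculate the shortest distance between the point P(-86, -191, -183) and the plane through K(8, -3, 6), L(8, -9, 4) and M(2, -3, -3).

8

KL = (0, -6, -2) and KM = (-6, 0, -9), so a normal is n = KL × KM = (54, 12, -36).
Then n·(-86, -191, -183) - 180 = -528.
|n| = √(2916 + 144 + 1296) = 66, so the distance is |-528|/66 = 8.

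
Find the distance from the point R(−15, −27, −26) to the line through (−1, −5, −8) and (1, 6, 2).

2√26

A direction vector is d = (2, 11, 10).
AP = (−14, −22, −18); AP·d = -450, |AP|² = 1004, |d|² = 225.
distance² = |AP|² − (AP·d)²/|d|² = 1004 − 202500/225 = 104, so the distance is 2√26.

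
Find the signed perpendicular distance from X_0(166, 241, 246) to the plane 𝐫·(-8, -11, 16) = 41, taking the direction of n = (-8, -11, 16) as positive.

n·X_0 − 41 = -84.
|n| = 21, so the signed distance is -84/21 = -4.

-4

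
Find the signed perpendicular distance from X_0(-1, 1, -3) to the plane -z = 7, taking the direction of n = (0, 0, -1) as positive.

-4

n·X_0 − 7 = -4.
|n| = 1, so the signed distance is -4/1 = -4.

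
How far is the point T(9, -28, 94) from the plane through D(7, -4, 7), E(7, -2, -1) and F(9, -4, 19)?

DE = (0, 2, -8) and DF = (2, 0, 12), so a normal is n = DE × DF = (24, -16, -4).
d = |24·9 + (-16)·(-28) + (-4)·94 − 204| / √(576 + 256 + 16) = |84| / (4√53) = 21/√53.

21/√53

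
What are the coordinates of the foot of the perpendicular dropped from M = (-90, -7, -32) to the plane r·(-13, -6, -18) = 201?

The perpendicular from M has direction n = (-13, -6, -18): r = (-90, -7, -32) + μ(-13, -6, -18).
Substitute into the plane: n·(M + μn) = 201 gives 1788 + 529μ = 201, so μ = -3.
Foot = (-90, -7, -32) + (-3)·(-13, -6, -18) = (-51, 11, 22).

(-51, 11, 22)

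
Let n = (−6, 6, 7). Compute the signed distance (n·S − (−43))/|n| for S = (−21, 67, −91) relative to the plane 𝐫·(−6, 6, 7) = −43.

-6

n·S − (-43) = -66.
|n| = 11, so the signed distance is -66/11 = -6.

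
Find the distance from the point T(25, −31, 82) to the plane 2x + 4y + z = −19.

27/√21

Normal vector n = (2, 4, 1), and n·(25, −31, 82) − (−19) = 27.
|n| = √(4 + 16 + 1) = √21, so the distance is |27|/√21 = 9√21/7.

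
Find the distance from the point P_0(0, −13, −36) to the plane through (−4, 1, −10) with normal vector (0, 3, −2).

The plane has equation n·(r − (−4, 1, −10)) = 0, i.e. n·r = 23.
n = (0, 3, −2); n·P − 23 = 10; |n| = √13; distance = 10/√13.

10√13/13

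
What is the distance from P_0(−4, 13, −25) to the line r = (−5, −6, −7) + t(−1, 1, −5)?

√254

Direction vector d = (−1, 1, −5).
AP = (1, 19, −18), and AP × d = (−77, 23, 20).
|AP × d|² = 6858 and |d|² = 27, so the distance is √(6858/27) = √254.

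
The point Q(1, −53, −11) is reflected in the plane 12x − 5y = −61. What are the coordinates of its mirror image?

(-47, -33, -11)

n = (12, −5, 0), |n|² = 169, n·Q − (-61) = 338, so t = 338/169 = 2.
Foot F = Q − 2·n = (−23, −43, −11); the reflection is 2F − Q = (−47, −33, −11).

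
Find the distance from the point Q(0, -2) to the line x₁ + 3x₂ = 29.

35/√10

The normal to the line is n = (1, 3) with |n| = √10.
|n·Q − 29| = |-6 − 29| = 35, so the distance is 35/√10.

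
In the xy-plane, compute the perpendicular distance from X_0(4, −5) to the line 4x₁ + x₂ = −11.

22/√17

The normal to the line is n = (4, 1) with |n| = √17.
|n·X_0 − (-11)| = |11 − (-11)| = 22, so the distance is 22/√17.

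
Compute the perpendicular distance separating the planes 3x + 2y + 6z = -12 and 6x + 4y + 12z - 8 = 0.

16/7

Divide the second equation by 2 to match normals: 3x + 2y + 6z = 4.
Both planes have normal n = (3, 2, 6), |n| = 7. Any point on the first plane is at distance |4 − (-12)|/|n| = 16/7 from the second.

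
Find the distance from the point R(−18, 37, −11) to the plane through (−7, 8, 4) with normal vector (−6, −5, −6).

11/√97

The plane has equation n·(r − (−7, 8, 4)) = 0, i.e. n·r = -22.
d = |(-6)·(-18) + (-5)·37 + (-6)·(-11) − (-22)| / √(36 + 25 + 36) = |11| / √97 = 11√97/97.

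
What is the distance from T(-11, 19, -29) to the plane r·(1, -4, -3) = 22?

d = |1·(-11) + (-4)·19 + (-3)·(-29) − 22| / √(1 + 16 + 9) = |-22| / √26 = 11√26/13.

22/√26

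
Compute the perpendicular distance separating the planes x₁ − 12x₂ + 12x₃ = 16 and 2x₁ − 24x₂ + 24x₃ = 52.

10/17

Divide the second equation by 2 to match normals: x₁ − 12x₂ + 12x₃ = 26.
With common normal n = (1, −12, 12) (|n| = 17), the distance is |16 − 26|/|n| = 10/17.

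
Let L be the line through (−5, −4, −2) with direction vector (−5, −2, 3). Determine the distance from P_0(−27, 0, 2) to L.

Direction vector d = (−5, −2, 3).
AP = (−22, 4, 4), and AP × d = (20, 46, 64).
|AP × d|² = 6612 and |d|² = 38, so the distance is √(6612/38) = √174.

√174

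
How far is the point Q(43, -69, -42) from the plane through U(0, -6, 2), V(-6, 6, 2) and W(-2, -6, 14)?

UV = (-6, 12, 0) and UW = (-2, 0, 12), so a normal is n = UV × UW = (144, 72, 24).
Then n·(43, -69, -42) - (-384) = 600.
|n| = √(20736 + 5184 + 576) = 24√46, so the distance is |600|/(24√46) = 25/√46.

25/√46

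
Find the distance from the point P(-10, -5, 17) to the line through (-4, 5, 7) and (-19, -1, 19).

2√14

A direction vector is d = (-15, -6, 12).
AP = (-6, -10, 10), and AP × d = (-60, -78, -114).
|AP × d|² = 22680 and |d|² = 405, so the distance is √(22680/405) = √56 = 2√14.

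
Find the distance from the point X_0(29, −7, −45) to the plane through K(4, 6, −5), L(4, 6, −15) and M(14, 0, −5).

5√34/17

KL = (0, 0, −10) and KM = (10, −6, 0), so a normal is n = KL × KM = (−60, −100, 0).
Then n·(29, −7, −45) − (−840) = −200.
|n| = √(3600 + 10000 + 0) = 20√34, so the distance is |-200|/(20√34) = 5√34/17.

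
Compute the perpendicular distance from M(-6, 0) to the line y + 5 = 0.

5

d = |0·(-6) + 1·0 − (-5)| / √(0 + 1) = |5|/1 = 5.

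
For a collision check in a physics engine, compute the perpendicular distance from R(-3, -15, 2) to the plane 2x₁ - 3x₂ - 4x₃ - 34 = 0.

Normal vector n = (2, -3, -4), and n·(-3, -15, 2) - 34 = -3.
|n| = √(4 + 9 + 16) = √29, so the distance is |-3|/√29 = 3√29/29.

3√29/29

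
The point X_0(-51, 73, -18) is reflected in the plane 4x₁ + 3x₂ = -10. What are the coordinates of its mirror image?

(-59, 67, -18)

n = (4, 3, 0), |n|² = 25, n·X_0 − (-10) = 25, so t = 25/25 = 1.
Foot F = X_0 − 1·n = (-55, 70, -18); the reflection is 2F − X_0 = (-59, 67, -18).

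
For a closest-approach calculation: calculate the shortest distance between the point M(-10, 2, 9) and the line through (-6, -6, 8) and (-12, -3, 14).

A direction vector is d = (-6, 3, 6).
AP = (-4, 8, 1), and AP × d = (45, 18, 36).
|AP × d|² = 3645 and |d|² = 81, so the distance is √(3645/81) = √45 = 3√5.

3√5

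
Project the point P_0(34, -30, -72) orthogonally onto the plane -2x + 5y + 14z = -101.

The perpendicular from P_0 has direction n = (-2, 5, 14): r = (34, -30, -72) + λ(-2, 5, 14).
Substitute into the plane: n·(P_0 + λn) = -101 gives -1226 + 225λ = -101, so λ = 5.
Foot = (34, -30, -72) + 5·(-2, 5, 14) = (24, -5, -2).

(24, -5, -2)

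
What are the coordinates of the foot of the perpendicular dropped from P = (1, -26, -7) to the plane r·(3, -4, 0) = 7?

(-11, -10, -7)

n = (3, -4, 0), |n|² = 25, and n·P − 7 = 100.
t = 100/25 = 4, so the foot is P − t·n = (1, -26, -7) − 4·(3, -4, 0) = (-11, -10, -7).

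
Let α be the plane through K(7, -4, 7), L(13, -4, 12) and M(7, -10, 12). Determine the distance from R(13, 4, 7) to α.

5√86/43

KL = (6, 0, 5) and KM = (0, -6, 5), so a normal is n = KL × KM = (30, -30, -36).
Then n·(13, 4, 7) - 78 = -60.
|n| = √(900 + 900 + 1296) = 6√86, so the distance is |-60|/(6√86) = 10/√86.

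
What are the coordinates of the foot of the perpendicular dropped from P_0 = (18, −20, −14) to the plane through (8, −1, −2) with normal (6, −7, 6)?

(12, -13, -20)

n = (6, −7, 6), |n|² = 121, and n·P_0 − 43 = 121.
t = 121/121 = 1, so the foot is P_0 − t·n = (18, −20, −14) − 1·(6, −7, 6) = (12, −13, −20).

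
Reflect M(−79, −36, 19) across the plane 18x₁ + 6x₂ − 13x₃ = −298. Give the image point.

(29, 0, -59)

With n = (18, 6, −13), the signed offset is (n·M − (-298))/|n|² = -1587/529 = -3.
M' = M − 2t·n = (−79, −36, 19) − (-6)·(18, 6, −13) = (29, 0, −59).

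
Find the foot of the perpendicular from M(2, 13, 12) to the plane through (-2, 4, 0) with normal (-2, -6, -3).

The perpendicular from M has direction n = (-2, -6, -3): r = (2, 13, 12) + λ(-2, -6, -3).
Substitute into the plane: n·(M + λn) = -20 gives -118 + 49λ = -20, so λ = 2.
Foot = (2, 13, 12) + 2·(-2, -6, -3) = (-2, 1, 6).

(-2, 1, 6)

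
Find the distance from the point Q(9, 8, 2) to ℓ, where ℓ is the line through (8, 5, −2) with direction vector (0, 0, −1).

√10

Direction vector d = (0, 0, −1).
AP = (1, 3, 4), and AP × d = (−3, 1, 0).
|AP × d|² = 10 and |d|² = 1, so the distance is √10.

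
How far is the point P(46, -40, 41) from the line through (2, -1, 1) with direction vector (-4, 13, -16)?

8√17

Direction vector d = (-4, 13, -16).
AP = (44, -39, 40), and AP × d = (104, 544, 416).
|AP × d|² = 479808 and |d|² = 441, so the distance is √(479808/441) = √1088 = 8√17.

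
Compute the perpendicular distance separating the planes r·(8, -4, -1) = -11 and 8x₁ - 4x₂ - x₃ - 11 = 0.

22/9

Both planes have normal n = (8, -4, -1), |n| = 9. Any point on the first plane is at distance |11 − (-11)|/|n| = 22/9 from the second.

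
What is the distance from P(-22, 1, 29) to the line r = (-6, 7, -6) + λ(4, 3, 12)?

29

Direction vector d = (4, 3, 12).
AP = (-16, -6, 35), and AP × d = (-177, 332, -24).
|AP × d|² = 142129 and |d|² = 169, so the distance is √(142129/169) = √841 = 29.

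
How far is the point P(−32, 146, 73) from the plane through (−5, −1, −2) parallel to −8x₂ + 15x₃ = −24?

3

Parallel planes share the normal n = (0, −8, 15); since (−5, −1, −2) lies on the plane, its equation is −8x₂ + 15x₃ = -22.
d = |(-8)·146 + 15·73 − (-22)| / √(0 + 64 + 225) = |-51| / 17 = 3.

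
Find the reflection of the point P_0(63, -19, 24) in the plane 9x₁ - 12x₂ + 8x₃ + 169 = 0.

With n = (9, -12, 8), the signed offset is (n·P_0 − (-169))/|n|² = 1156/289 = 4.
P_0' = P_0 − 2t·n = (63, -19, 24) − 8·(9, -12, 8) = (-9, 77, -40).

(-9, 77, -40)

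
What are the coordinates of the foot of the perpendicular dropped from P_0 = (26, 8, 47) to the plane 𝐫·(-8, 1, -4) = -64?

n = (-8, 1, -4), |n|² = 81, and n·P_0 − (-64) = -324.
t = -324/81 = -4, so the foot is P_0 − t·n = (26, 8, 47) − (-4)·(-8, 1, -4) = (-6, 12, 31).

(-6, 12, 31)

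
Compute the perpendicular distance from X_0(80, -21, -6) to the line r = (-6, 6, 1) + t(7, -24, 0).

Direction vector d = (7, -24, 0).
AP = (86, -27, -7), and AP × d = (-168, -49, -1875).
|AP × d|² = 3546250 and |d|² = 625, so the distance is √(3546250/625) = √5674.

√5674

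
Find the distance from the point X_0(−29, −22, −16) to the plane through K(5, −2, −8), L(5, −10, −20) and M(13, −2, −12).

KL = (0, −8, −12) and KM = (8, 0, −4), so a normal is n = KL × KM = (32, −96, 64).
Then n·(−29, −22, −16) − (−160) = 320.
|n| = √(1024 + 9216 + 4096) = 32√14, so the distance is |320|/(32√14) = 10/√14.

10/√14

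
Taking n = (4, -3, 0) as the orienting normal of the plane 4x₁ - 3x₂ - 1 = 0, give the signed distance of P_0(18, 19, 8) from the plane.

n·P_0 − 1 = 14.
|n| = 5, so the signed distance is 14/5.

14/5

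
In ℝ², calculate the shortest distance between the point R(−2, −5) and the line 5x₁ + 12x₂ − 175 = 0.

The normal to the line is n = (5, 12) with |n| = 13.
|n·R − 175| = |-70 − 175| = 245, so the distance is 245/13.

245/13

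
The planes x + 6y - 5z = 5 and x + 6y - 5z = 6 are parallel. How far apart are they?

1/√62

With common normal n = (1, 6, -5) (|n| = √62), the distance is |5 − 6|/|n| = 1/√62 = √62/62.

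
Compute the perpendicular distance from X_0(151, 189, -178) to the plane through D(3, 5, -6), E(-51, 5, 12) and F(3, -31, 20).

DE = (-54, 0, 18) and DF = (0, -36, 26), so a normal is n = DE × DF = (648, 1404, 1944).
Then n·(151, 189, -178) - (-2700) = 19872.
|n| = √(419904 + 1971216 + 3779136) = 2484, so the distance is |19872|/2484 = 8.

8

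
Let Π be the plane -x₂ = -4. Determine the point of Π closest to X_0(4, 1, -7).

n = (0, -1, 0), |n|² = 1, and n·X_0 − (-4) = 3.
t = 3/1 = 3, so the foot is X_0 − t·n = (4, 1, -7) − 3·(0, -1, 0) = (4, 4, -7).

(4, 4, -7)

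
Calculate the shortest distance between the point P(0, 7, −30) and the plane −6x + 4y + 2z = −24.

d = |(-6)·0 + 4·7 + 2·(-30) − (-24)| / √(36 + 16 + 4) = |-8| / (2√14) = 4/√14.

2√14/7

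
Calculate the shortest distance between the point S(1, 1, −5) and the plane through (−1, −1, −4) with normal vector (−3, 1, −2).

2/√14

The plane has equation n·(r − (−1, −1, −4)) = 0, i.e. n·r = 10.
n = (−3, 1, −2); n·P − 10 = -2; |n| = √14; distance = 2/√14 = √14/7.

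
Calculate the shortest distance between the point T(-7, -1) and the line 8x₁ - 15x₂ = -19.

22/17

The normal to the line is n = (8, -15) with |n| = 17.
|n·T − (-19)| = |-41 − (-19)| = 22, so the distance is 22/17.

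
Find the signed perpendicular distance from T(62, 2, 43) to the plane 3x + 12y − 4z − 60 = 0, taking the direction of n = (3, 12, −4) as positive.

-22/13

n·T − 60 = -22.
|n| = 13, so the signed distance is -22/13.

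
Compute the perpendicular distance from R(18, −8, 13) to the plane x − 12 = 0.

Normal vector n = (1, 0, 0), and n·(18, −8, 13) − 12 = 6.
|n| = √(1 + 0 + 0) = 1, so the distance is |6|/1 = 6.

6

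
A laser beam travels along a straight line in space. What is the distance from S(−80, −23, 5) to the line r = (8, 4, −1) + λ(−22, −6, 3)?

Direction vector d = (−22, −6, 3).
AP = (−88, −27, 6); AP·d = 2116, |AP|² = 8509, |d|² = 529.
distance² = |AP|² − (AP·d)²/|d|² = 8509 − 4477456/529 = 45, so the distance is 3√5.

3√5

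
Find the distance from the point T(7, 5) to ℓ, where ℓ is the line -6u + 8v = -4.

1/5

The normal to the line is n = (-6, 8) with |n| = 10.
|n·T − (-4)| = |-2 − (-4)| = 2, so the distance is 2/10 = 1/5.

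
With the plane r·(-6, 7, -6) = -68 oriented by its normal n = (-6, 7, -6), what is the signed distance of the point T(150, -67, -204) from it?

-7

n·T − (-68) = -77.
|n| = 11, so the signed distance is -77/11 = -7.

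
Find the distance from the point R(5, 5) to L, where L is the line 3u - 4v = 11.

16/5

The normal to the line is n = (3, -4) with |n| = 5.
|n·R − 11| = |-5 − 11| = 16, so the distance is 16/5.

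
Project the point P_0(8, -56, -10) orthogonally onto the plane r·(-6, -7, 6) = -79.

(26, -35, -28)

The perpendicular from P_0 has direction n = (-6, -7, 6): r = (8, -56, -10) + t(-6, -7, 6).
Substitute into the plane: n·(P_0 + tn) = -79 gives 284 + 121t = -79, so t = -3.
Foot = (8, -56, -10) + (-3)·(-6, -7, 6) = (26, -35, -28).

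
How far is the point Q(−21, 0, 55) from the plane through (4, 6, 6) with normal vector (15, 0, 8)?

The plane has equation n·(r − (4, 6, 6)) = 0, i.e. n·r = 108.
Then n·(−21, 0, 55) − 108 = 17.
|n| = √(225 + 0 + 64) = 17, so the distance is |17|/17 = 1.

1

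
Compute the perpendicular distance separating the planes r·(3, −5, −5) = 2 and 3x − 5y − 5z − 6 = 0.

4√59/59

With common normal n = (3, −5, −5) (|n| = √59), the distance is |2 − 6|/|n| = 4/√59.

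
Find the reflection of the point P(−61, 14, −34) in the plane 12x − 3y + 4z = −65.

n = (12, −3, 4), |n|² = 169, n·P − (-65) = -845, so t = -845/169 = -5.
Foot F = P − (-5)·n = (−1, −1, −14); the reflection is 2F − P = (59, −16, 6).

(59, -16, 6)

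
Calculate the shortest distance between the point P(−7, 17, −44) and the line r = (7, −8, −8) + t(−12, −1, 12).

2√457

Direction vector d = (−12, −1, 12).
AP = (−14, 25, −36), and AP × d = (264, 600, 314).
|AP × d|² = 528292 and |d|² = 289, so the distance is √(528292/289) = √1828 = 2√457.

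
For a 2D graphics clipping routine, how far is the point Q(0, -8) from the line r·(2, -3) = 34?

10√13/13

The normal to the line is n = (2, -3) with |n| = √13.
|n·Q − 34| = |24 − 34| = 10, so the distance is 10/√13.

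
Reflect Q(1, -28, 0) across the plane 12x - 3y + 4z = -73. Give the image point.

With n = (12, -3, 4), the signed offset is (n·Q − (-73))/|n|² = 169/169 = 1.
Q' = Q − 2t·n = (1, -28, 0) − 2·(12, -3, 4) = (-23, -22, -8).

(-23, -22, -8)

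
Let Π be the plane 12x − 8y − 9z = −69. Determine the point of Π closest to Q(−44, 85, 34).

The perpendicular from Q has direction n = (12, −8, −9): r = (−44, 85, 34) + t(12, −8, −9).
Substitute into the plane: n·(Q + tn) = -69 gives -1514 + 289t = -69, so t = 5.
Foot = (−44, 85, 34) + 5·(12, −8, −9) = (16, 45, −11).

(16, 45, -11)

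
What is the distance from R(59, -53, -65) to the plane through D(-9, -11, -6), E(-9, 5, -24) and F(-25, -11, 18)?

DE = (0, 16, -18) and DF = (-16, 0, 24), so a normal is n = DE × DF = (384, 288, 256).
Then n·(59, -53, -65) - (-8160) = -1088.
|n| = √(147456 + 82944 + 65536) = 544, so the distance is |-1088|/544 = 2.

2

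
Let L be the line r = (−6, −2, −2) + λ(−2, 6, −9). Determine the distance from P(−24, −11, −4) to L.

Direction vector d = (−2, 6, −9).
AP = (−18, −9, −2), and AP × d = (93, −158, −126).
|AP × d|² = 49489 and |d|² = 121, so the distance is √(49489/121) = √409.

√409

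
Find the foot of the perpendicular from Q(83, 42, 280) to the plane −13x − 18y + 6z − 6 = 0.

The perpendicular from Q has direction n = (−13, −18, 6): r = (83, 42, 280) + μ(−13, −18, 6).
Substitute into the plane: n·(Q + μn) = 6 gives -155 + 529μ = 6, so μ = 7/23.
Foot = (83, 42, 280) + (7/23)·(−13, −18, 6) = (1818/23, 840/23, 6482/23).

(1818/23, 840/23, 6482/23)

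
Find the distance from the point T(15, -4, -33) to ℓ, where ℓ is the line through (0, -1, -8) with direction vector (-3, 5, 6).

Direction vector d = (-3, 5, 6).
AP = (15, -3, -25); AP·d = -210, |AP|² = 859, |d|² = 70.
distance² = |AP|² − (AP·d)²/|d|² = 859 − 44100/70 = 229, so the distance is √229.

√229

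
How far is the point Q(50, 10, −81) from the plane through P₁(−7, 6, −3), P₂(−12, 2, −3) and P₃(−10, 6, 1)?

P₁P₂ = (−5, −4, 0) and P₁P₃ = (−3, 0, 4), so a normal is n = P₁P₂ × P₁P₃ = (−16, 20, −12).
d = |(-16)·50 + 20·10 + (-12)·(-81) − 268| / √(256 + 400 + 144) = |104| / (20√2) = 13√2/5.

13√2/5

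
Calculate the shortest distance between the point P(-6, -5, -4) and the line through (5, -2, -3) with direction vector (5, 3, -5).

Direction vector d = (5, 3, -5).
AP = (-11, -3, -1), and AP × d = (18, -60, -18).
|AP × d|² = 4248 and |d|² = 59, so the distance is √(4248/59) = √72 = 6√2.

6√2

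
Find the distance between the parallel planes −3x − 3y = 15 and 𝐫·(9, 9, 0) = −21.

4√2/3

Divide the second equation by -3 to match normals: −3x − 3y = 7.
With common normal n = (−3, −3, 0) (|n| = 3√2), the distance is |15 − 7|/|n| = 8/(3√2) = 4√2/3.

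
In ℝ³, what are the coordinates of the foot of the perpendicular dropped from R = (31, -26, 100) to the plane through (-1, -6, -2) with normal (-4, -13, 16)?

n = (-4, -13, 16), |n|² = 441, and n·R − 50 = 1764.
t = 1764/441 = 4, so the foot is R − t·n = (31, -26, 100) − 4·(-4, -13, 16) = (47, 26, 36).

(47, 26, 36)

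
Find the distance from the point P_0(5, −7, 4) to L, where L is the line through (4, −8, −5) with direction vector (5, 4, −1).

√83

Direction vector d = (5, 4, −1).
AP = (1, 1, 9); AP·d = 0, |AP|² = 83, |d|² = 42.
distance² = |AP|² − (AP·d)²/|d|² = 83 − 0/42 = 83, so the distance is √83.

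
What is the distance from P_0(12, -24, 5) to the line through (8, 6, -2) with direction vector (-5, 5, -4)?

√371

Direction vector d = (-5, 5, -4).
AP = (4, -30, 7); AP·d = -198, |AP|² = 965, |d|² = 66.
distance² = |AP|² − (AP·d)²/|d|² = 965 − 39204/66 = 371, so the distance is √371.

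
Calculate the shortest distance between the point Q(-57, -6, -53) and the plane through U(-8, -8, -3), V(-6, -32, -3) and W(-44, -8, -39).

UV = (2, -24, 0) and UW = (-36, 0, -36), so a normal is n = UV × UW = (864, 72, -864).
Then n·(-57, -6, -53) - (-4896) = 1008.
|n| = √(746496 + 5184 + 746496) = 1224, so the distance is |1008|/1224 = 14/17.

14/17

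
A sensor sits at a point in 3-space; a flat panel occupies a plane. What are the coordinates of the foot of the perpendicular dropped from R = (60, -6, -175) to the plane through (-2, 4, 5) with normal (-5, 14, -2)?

(58, -2/5, -879/5)

n = (-5, 14, -2), |n|² = 225, and n·R − 56 = -90.
t = -90/225 = -2/5, so the foot is R − t·n = (60, -6, -175) − (-2/5)·(-5, 14, -2) = (58, -2/5, -879/5).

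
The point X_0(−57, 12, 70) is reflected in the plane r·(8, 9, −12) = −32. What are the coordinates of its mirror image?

(7, 84, -26)

With n = (8, 9, −12), the signed offset is (n·X_0 − (-32))/|n|² = -1156/289 = -4.
X_0' = X_0 − 2t·n = (−57, 12, 70) − (-8)·(8, 9, −12) = (7, 84, −26).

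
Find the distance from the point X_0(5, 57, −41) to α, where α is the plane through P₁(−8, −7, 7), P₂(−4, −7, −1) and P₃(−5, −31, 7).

P₁P₂ = (4, 0, −8) and P₁P₃ = (3, −24, 0), so a normal is n = P₁P₂ × P₁P₃ = (−192, −24, −96).
Then n·(5, 57, −41) − 1032 = 576.
|n| = √(36864 + 576 + 9216) = 216, so the distance is |576|/216 = 8/3.

8/3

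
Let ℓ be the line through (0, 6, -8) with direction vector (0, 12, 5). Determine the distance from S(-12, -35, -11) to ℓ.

Direction vector d = (0, 12, 5).
AP = (-12, -41, -3), and AP × d = (-169, 60, -144).
|AP × d|² = 52897 and |d|² = 169, so the distance is √(52897/169) = √313.

√313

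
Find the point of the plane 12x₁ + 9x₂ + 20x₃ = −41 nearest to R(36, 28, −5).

The perpendicular from R has direction n = (12, 9, 20): r = (36, 28, −5) + t(12, 9, 20).
Substitute into the plane: n·(R + tn) = -41 gives 584 + 625t = -41, so t = -1.
Foot = (36, 28, −5) + (-1)·(12, 9, 20) = (24, 19, −25).

(24, 19, -25)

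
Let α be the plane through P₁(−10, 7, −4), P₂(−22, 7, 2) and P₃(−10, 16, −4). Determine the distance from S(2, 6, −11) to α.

2/√5

P₁P₂ = (−12, 0, 6) and P₁P₃ = (0, 9, 0), so a normal is n = P₁P₂ × P₁P₃ = (−54, 0, −108).
Then n·(2, 6, −11) − 972 = 108.
|n| = √(2916 + 0 + 11664) = 54√5, so the distance is |108|/(54√5) = 2√5/5.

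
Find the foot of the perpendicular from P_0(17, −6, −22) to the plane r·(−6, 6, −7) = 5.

(193/11, -72/11, -235/11)

n = (−6, 6, −7), |n|² = 121, and n·P_0 − 5 = 11.
t = 11/121 = 1/11, so the foot is P_0 − t·n = (17, −6, −22) − (1/11)·(−6, 6, −7) = (193/11, −72/11, −235/11).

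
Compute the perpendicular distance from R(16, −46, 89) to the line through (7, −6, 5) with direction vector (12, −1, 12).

3√457

Direction vector d = (12, −1, 12).
AP = (9, −40, 84); AP·d = 1156, |AP|² = 8737, |d|² = 289.
distance² = |AP|² − (AP·d)²/|d|² = 8737 − 1336336/289 = 4113, so the distance is 3√457.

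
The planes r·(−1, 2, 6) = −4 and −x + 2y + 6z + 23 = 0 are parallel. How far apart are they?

Both planes have normal n = (−1, 2, 6), |n| = √41. Any point on the first plane is at distance |(-23) − (-4)|/|n| = 19/√41 from the second.

19/√41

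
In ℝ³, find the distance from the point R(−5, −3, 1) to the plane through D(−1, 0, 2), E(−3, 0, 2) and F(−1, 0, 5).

DE = (−2, 0, 0) and DF = (0, 0, 3), so a normal is n = DE × DF = (0, 6, 0).
Then n·(−5, −3, 1) − 0 = −18.
|n| = √(0 + 36 + 0) = 6, so the distance is |-18|/6 = 3.

3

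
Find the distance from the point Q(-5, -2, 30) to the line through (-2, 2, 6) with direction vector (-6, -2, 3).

9√5

Direction vector d = (-6, -2, 3).
AP = (-3, -4, 24); AP·d = 98, |AP|² = 601, |d|² = 49.
distance² = |AP|² − (AP·d)²/|d|² = 601 − 9604/49 = 405, so the distance is 9√5.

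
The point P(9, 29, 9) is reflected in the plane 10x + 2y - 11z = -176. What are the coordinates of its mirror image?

(-11, 25, 31)

With n = (10, 2, -11), the signed offset is (n·P − (-176))/|n|² = 225/225 = 1.
P' = P − 2t·n = (9, 29, 9) − 2·(10, 2, -11) = (-11, 25, 31).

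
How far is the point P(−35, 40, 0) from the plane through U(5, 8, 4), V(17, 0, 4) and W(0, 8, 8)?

UV = (12, −8, 0) and UW = (−5, 0, 4), so a normal is n = UV × UW = (−32, −48, −40).
Then n·(−35, 40, 0) − (−704) = −96.
|n| = √(1024 + 2304 + 1600) = 8√77, so the distance is |-96|/(8√77) = 12√77/77.

12/√77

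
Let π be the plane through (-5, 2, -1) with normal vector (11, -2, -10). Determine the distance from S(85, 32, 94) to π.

The plane has equation n·(r − (-5, 2, -1)) = 0, i.e. n·r = -49.
n = (11, -2, -10); n·P − (-49) = -20; |n| = 15; distance = 20/15 = 4/3.

4/3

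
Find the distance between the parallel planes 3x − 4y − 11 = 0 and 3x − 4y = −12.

23/5

With common normal n = (3, −4, 0) (|n| = 5), the distance is |11 − (-12)|/|n| = 23/5.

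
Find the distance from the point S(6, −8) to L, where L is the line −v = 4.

d = |0·6 + (-1)·(-8) − 4| / √(0 + 1) = |4|/1 = 4.

4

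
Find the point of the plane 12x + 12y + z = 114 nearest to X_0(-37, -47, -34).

(11, 1, -30)

n = (12, 12, 1), |n|² = 289, and n·X_0 − 114 = -1156.
t = -1156/289 = -4, so the foot is X_0 − t·n = (-37, -47, -34) − (-4)·(12, 12, 1) = (11, 1, -30).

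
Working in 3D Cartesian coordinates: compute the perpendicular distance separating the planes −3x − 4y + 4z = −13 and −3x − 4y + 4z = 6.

Both planes have normal n = (−3, −4, 4), |n| = √41. Any point on the first plane is at distance |6 − (-13)|/|n| = 19/√41 = 19√41/41 from the second.

19/√41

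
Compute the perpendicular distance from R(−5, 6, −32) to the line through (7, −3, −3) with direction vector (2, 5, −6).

Direction vector d = (2, 5, −6).
AP = (−12, 9, −29); AP·d = 195, |AP|² = 1066, |d|² = 65.
distance² = |AP|² − (AP·d)²/|d|² = 1066 − 38025/65 = 481, so the distance is √481.

√481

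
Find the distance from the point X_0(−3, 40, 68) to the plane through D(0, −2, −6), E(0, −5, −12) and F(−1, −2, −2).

22/√21

DE = (0, −3, −6) and DF = (−1, 0, 4), so a normal is n = DE × DF = (−12, 6, −3).
Then n·(−3, 40, 68) − 6 = 66.
|n| = √(144 + 36 + 9) = 3√21, so the distance is |66|/(3√21) = 22√21/21.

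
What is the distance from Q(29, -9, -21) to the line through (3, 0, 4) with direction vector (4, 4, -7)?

Direction vector d = (4, 4, -7).
AP = (26, -9, -25), and AP × d = (163, 82, 140).
|AP × d|² = 52893 and |d|² = 81, so the distance is √(52893/81) = √653.

√653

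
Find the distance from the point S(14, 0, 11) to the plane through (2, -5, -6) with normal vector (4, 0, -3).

The plane has equation n·(r − (2, -5, -6)) = 0, i.e. n·r = 26.
d = |4·14 + (-3)·11 − 26| / √(16 + 0 + 9) = |-3| / 5 = 3/5.

3/5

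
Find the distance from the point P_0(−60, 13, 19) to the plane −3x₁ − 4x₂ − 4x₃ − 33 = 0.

n = (−3, −4, −4); n·P − 33 = 19; |n| = √41; distance = 19/√41 = 19√41/41.

19/√41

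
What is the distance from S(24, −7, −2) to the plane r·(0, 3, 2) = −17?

n = (0, 3, 2); n·P − (-17) = -8; |n| = √13; distance = 8/√13 = 8√13/13.

8√13/13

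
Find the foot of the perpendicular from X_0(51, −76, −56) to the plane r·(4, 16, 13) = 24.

The perpendicular from X_0 has direction n = (4, 16, 13): r = (51, −76, −56) + μ(4, 16, 13).
Substitute into the plane: n·(X_0 + μn) = 24 gives -1740 + 441μ = 24, so μ = 4.
Foot = (51, −76, −56) + 4·(4, 16, 13) = (67, −12, −4).

(67, -12, -4)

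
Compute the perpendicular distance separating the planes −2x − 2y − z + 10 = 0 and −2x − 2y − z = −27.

With common normal n = (−2, −2, −1) (|n| = 3), the distance is |(-10) − (-27)|/|n| = 17/3.

17/3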